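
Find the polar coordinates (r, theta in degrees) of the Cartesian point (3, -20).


r = sqrt(3^2 + (-20)^2) = 20.2237
theta = atan2(-20, 3) = 278.5308 degrees

r = 20.2237, theta = 278.5308 degrees


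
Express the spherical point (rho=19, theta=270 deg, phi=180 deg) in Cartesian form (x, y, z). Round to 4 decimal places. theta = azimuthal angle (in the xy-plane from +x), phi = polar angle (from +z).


x = 19 * sin(180) * cos(270) = 0
y = 19 * sin(180) * sin(270) = 0
z = 19 * cos(180) = -19

(0, 0, -19)


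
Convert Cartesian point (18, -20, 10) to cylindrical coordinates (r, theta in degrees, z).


r = sqrt(18^2 + (-20)^2) = 26.9072
theta = atan2(-20, 18) = 311.9872 deg
z = 10

r = 26.9072, theta = 311.9872 deg, z = 10


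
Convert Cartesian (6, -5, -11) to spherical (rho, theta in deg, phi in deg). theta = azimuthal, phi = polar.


rho = sqrt(6^2 + (-5)^2 + (-11)^2) = 13.4907
theta = atan2(-5, 6) = 320.1944 deg
phi = acos(-11/13.4907) = 144.6244 deg

rho = 13.4907, theta = 320.1944 deg, phi = 144.6244 deg


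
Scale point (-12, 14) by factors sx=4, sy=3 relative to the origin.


Scaling: (x*sx, y*sy) = (-12*4, 14*3) = (-48, 42)

(-48, 42)


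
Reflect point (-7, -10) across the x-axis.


Reflection across x-axis: (x, y) -> (x, -y)
(-7, -10) -> (-7, 10)

(-7, 10)


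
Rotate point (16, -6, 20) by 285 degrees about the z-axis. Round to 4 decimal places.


x' = 16*cos(285) - -6*sin(285) = -1.6545
y' = 16*sin(285) + -6*cos(285) = -17.0077
z' = 20

(-1.6545, -17.0077, 20)


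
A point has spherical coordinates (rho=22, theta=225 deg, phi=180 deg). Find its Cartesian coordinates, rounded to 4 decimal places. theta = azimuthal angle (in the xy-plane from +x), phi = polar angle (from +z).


x = 22 * sin(180) * cos(225) = 0
y = 22 * sin(180) * sin(225) = 0
z = 22 * cos(180) = -22

(0, 0, -22)


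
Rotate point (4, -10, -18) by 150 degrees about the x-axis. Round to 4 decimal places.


x' = 4
y' = -10*cos(150) - -18*sin(150) = 17.6603
z' = -10*sin(150) + -18*cos(150) = 10.5885

(4, 17.6603, 10.5885)


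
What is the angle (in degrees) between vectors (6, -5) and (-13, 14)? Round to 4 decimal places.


dot = 6*-13 + -5*14 = -148
|u| = 7.8102, |v| = 19.105
cos(angle) = -0.9919
angle = 172.6845 degrees

172.6845 degrees


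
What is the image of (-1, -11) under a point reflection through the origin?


Reflection through origin: (x, y) -> (-x, -y)
(-1, -11) -> (1, 11)

(1, 11)


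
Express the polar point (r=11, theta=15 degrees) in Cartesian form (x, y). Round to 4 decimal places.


x = 11 * cos(15) = 10.6252
y = 11 * sin(15) = 2.847

(10.6252, 2.847)


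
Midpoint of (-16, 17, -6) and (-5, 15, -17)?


Midpoint = ((-16+-5)/2, (17+15)/2, (-6+-17)/2) = (-10.5, 16, -11.5)

(-10.5, 16, -11.5)


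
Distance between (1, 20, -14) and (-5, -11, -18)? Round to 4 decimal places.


d = sqrt((-5-1)^2 + (-11-20)^2 + (-18--14)^2) = 31.8277

31.8277


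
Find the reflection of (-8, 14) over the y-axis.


Reflection across y-axis: (x, y) -> (-x, y)
(-8, 14) -> (8, 14)

(8, 14)


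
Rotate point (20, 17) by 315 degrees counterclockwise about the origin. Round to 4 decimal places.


x' = 20*cos(315) - 17*sin(315) = 26.163
y' = 20*sin(315) + 17*cos(315) = -2.1213

(26.163, -2.1213)


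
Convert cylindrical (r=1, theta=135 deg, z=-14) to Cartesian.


x = 1 * cos(135) = -0.7071
y = 1 * sin(135) = 0.7071
z = -14

(-0.7071, 0.7071, -14)


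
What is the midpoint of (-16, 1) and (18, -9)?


Midpoint = ((-16+18)/2, (1+-9)/2) = (1, -4)

(1, -4)


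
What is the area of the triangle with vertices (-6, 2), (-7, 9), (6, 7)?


Area = |x1(y2-y3) + x2(y3-y1) + x3(y1-y2)| / 2
= |-6*(9-7) + -7*(7-2) + 6*(2-9)| / 2
= 44.5

44.5


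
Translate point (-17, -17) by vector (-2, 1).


Translation: (x+dx, y+dy) = (-17+-2, -17+1) = (-19, -16)

(-19, -16)


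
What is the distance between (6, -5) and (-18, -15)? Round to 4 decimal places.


d = sqrt((-18-6)^2 + (-15--5)^2) = 26

26


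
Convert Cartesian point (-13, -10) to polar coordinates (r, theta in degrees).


r = sqrt((-13)^2 + (-10)^2) = 16.4012
theta = atan2(-10, -13) = 217.5686 degrees

r = 16.4012, theta = 217.5686 degrees


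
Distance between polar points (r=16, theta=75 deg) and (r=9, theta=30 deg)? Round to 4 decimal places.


d = sqrt(r1^2 + r2^2 - 2*r1*r2*cos(t2-t1))
d = sqrt(16^2 + 9^2 - 2*16*9*cos(30-75)) = 11.5479

11.5479


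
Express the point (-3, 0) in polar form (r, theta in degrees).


r = sqrt((-3)^2 + 0^2) = 3
theta = atan2(0, -3) = 180 degrees

r = 3, theta = 180 degrees


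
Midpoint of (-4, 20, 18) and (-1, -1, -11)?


Midpoint = ((-4+-1)/2, (20+-1)/2, (18+-11)/2) = (-2.5, 9.5, 3.5)

(-2.5, 9.5, 3.5)


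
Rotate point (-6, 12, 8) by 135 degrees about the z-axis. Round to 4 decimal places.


x' = -6*cos(135) - 12*sin(135) = -4.2426
y' = -6*sin(135) + 12*cos(135) = -12.7279
z' = 8

(-4.2426, -12.7279, 8)


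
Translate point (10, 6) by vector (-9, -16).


Translation: (x+dx, y+dy) = (10+-9, 6+-16) = (1, -10)

(1, -10)


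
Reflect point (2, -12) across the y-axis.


Reflection across y-axis: (x, y) -> (-x, y)
(2, -12) -> (-2, -12)

(-2, -12)


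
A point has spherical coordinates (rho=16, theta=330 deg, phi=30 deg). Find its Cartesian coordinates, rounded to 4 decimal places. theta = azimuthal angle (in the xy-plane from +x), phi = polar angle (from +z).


x = 16 * sin(30) * cos(330) = 6.9282
y = 16 * sin(30) * sin(330) = -4
z = 16 * cos(30) = 13.8564

(6.9282, -4, 13.8564)


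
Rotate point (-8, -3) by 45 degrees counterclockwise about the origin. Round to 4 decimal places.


x' = -8*cos(45) - -3*sin(45) = -3.5355
y' = -8*sin(45) + -3*cos(45) = -7.7782

(-3.5355, -7.7782)


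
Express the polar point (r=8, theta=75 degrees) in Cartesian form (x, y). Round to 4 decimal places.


x = 8 * cos(75) = 2.0706
y = 8 * sin(75) = 7.7274

(2.0706, 7.7274)


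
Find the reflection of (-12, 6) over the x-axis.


Reflection across x-axis: (x, y) -> (x, -y)
(-12, 6) -> (-12, -6)

(-12, -6)


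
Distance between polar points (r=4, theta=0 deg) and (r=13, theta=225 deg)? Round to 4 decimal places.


d = sqrt(r1^2 + r2^2 - 2*r1*r2*cos(t2-t1))
d = sqrt(4^2 + 13^2 - 2*4*13*cos(225-0)) = 16.0792

16.0792


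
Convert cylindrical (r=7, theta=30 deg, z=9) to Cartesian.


x = 7 * cos(30) = 6.0622
y = 7 * sin(30) = 3.5
z = 9

(6.0622, 3.5, 9)


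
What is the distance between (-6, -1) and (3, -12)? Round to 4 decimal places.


d = sqrt((3--6)^2 + (-12--1)^2) = 14.2127

14.2127


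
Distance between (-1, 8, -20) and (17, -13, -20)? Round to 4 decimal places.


d = sqrt((17--1)^2 + (-13-8)^2 + (-20--20)^2) = 27.6586

27.6586


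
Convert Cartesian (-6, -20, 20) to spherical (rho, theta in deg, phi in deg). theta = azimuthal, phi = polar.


rho = sqrt((-6)^2 + (-20)^2 + 20^2) = 28.9137
theta = atan2(-20, -6) = 253.3008 deg
phi = acos(20/28.9137) = 46.234 deg

rho = 28.9137, theta = 253.3008 deg, phi = 46.234 deg


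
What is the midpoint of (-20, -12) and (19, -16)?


Midpoint = ((-20+19)/2, (-12+-16)/2) = (-0.5, -14)

(-0.5, -14)


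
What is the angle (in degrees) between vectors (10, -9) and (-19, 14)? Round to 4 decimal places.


dot = 10*-19 + -9*14 = -316
|u| = 13.4536, |v| = 23.6008
cos(angle) = -0.9952
angle = 174.3971 degrees

174.3971 degrees


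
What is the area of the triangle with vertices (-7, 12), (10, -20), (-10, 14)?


Area = |x1(y2-y3) + x2(y3-y1) + x3(y1-y2)| / 2
= |-7*(-20-14) + 10*(14-12) + -10*(12--20)| / 2
= 31

31


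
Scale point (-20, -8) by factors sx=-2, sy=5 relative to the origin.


Scaling: (x*sx, y*sy) = (-20*-2, -8*5) = (40, -40)

(40, -40)


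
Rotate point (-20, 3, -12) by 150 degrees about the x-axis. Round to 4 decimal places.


x' = -20
y' = 3*cos(150) - -12*sin(150) = 3.4019
z' = 3*sin(150) + -12*cos(150) = 11.8923

(-20, 3.4019, 11.8923)


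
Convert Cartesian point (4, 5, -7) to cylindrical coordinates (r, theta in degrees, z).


r = sqrt(4^2 + 5^2) = 6.4031
theta = atan2(5, 4) = 51.3402 deg
z = -7

r = 6.4031, theta = 51.3402 deg, z = -7


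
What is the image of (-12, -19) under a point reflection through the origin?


Reflection through origin: (x, y) -> (-x, -y)
(-12, -19) -> (12, 19)

(12, 19)


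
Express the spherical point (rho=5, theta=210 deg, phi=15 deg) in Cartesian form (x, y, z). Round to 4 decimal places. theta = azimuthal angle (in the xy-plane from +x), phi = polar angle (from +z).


x = 5 * sin(15) * cos(210) = -1.1207
y = 5 * sin(15) * sin(210) = -0.647
z = 5 * cos(15) = 4.8296

(-1.1207, -0.647, 4.8296)


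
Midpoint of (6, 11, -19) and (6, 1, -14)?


Midpoint = ((6+6)/2, (11+1)/2, (-19+-14)/2) = (6, 6, -16.5)

(6, 6, -16.5)


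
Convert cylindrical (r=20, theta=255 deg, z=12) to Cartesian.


x = 20 * cos(255) = -5.1764
y = 20 * sin(255) = -19.3185
z = 12

(-5.1764, -19.3185, 12)


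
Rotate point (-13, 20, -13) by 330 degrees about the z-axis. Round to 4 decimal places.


x' = -13*cos(330) - 20*sin(330) = -1.2583
y' = -13*sin(330) + 20*cos(330) = 23.8205
z' = -13

(-1.2583, 23.8205, -13)


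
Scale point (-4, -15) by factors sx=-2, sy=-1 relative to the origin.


Scaling: (x*sx, y*sy) = (-4*-2, -15*-1) = (8, 15)

(8, 15)


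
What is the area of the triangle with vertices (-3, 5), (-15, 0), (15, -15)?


Area = |x1(y2-y3) + x2(y3-y1) + x3(y1-y2)| / 2
= |-3*(0--15) + -15*(-15-5) + 15*(5-0)| / 2
= 165

165


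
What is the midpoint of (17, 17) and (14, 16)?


Midpoint = ((17+14)/2, (17+16)/2) = (15.5, 16.5)

(15.5, 16.5)


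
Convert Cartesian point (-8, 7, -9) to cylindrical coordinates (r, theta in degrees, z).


r = sqrt((-8)^2 + 7^2) = 10.6301
theta = atan2(7, -8) = 138.8141 deg
z = -9

r = 10.6301, theta = 138.8141 deg, z = -9


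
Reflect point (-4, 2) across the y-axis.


Reflection across y-axis: (x, y) -> (-x, y)
(-4, 2) -> (4, 2)

(4, 2)


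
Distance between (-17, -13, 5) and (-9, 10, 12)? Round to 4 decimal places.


d = sqrt((-9--17)^2 + (10--13)^2 + (12-5)^2) = 25.3377

25.3377


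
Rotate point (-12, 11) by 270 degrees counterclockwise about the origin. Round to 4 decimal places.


x' = -12*cos(270) - 11*sin(270) = 11
y' = -12*sin(270) + 11*cos(270) = 12

(11, 12)


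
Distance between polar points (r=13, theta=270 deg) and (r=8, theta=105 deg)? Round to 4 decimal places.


d = sqrt(r1^2 + r2^2 - 2*r1*r2*cos(t2-t1))
d = sqrt(13^2 + 8^2 - 2*13*8*cos(105-270)) = 20.8306

20.8306


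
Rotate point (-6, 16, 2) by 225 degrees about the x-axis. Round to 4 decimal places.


x' = -6
y' = 16*cos(225) - 2*sin(225) = -9.8995
z' = 16*sin(225) + 2*cos(225) = -12.7279

(-6, -9.8995, -12.7279)


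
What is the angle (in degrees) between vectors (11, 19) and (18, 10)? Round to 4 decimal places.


dot = 11*18 + 19*10 = 388
|u| = 21.9545, |v| = 20.5913
cos(angle) = 0.8583
angle = 30.8768 degrees

30.8768 degrees


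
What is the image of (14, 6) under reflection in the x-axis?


Reflection across x-axis: (x, y) -> (x, -y)
(14, 6) -> (14, -6)

(14, -6)


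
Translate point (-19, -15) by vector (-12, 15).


Translation: (x+dx, y+dy) = (-19+-12, -15+15) = (-31, 0)

(-31, 0)


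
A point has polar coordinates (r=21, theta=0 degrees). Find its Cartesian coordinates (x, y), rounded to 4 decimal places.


x = 21 * cos(0) = 21
y = 21 * sin(0) = 0

(21, 0)


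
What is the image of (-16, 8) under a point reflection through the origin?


Reflection through origin: (x, y) -> (-x, -y)
(-16, 8) -> (16, -8)

(16, -8)


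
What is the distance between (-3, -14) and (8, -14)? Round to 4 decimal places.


d = sqrt((8--3)^2 + (-14--14)^2) = 11

11


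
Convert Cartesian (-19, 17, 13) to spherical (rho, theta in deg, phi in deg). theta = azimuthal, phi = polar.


rho = sqrt((-19)^2 + 17^2 + 13^2) = 28.6182
theta = atan2(17, -19) = 138.1798 deg
phi = acos(13/28.6182) = 62.9829 deg

rho = 28.6182, theta = 138.1798 deg, phi = 62.9829 deg


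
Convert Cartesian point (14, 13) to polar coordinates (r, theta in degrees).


r = sqrt(14^2 + 13^2) = 19.105
theta = atan2(13, 14) = 42.8789 degrees

r = 19.105, theta = 42.8789 degrees


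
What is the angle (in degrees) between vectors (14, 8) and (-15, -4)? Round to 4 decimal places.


dot = 14*-15 + 8*-4 = -242
|u| = 16.1245, |v| = 15.5242
cos(angle) = -0.9668
angle = 165.1865 degrees

165.1865 degrees


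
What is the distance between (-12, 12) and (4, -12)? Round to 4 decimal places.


d = sqrt((4--12)^2 + (-12-12)^2) = 28.8444

28.8444


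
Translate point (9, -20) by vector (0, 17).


Translation: (x+dx, y+dy) = (9+0, -20+17) = (9, -3)

(9, -3)


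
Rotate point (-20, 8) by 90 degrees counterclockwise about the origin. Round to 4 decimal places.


x' = -20*cos(90) - 8*sin(90) = -8
y' = -20*sin(90) + 8*cos(90) = -20

(-8, -20)


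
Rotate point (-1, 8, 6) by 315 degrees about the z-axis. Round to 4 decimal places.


x' = -1*cos(315) - 8*sin(315) = 4.9497
y' = -1*sin(315) + 8*cos(315) = 6.364
z' = 6

(4.9497, 6.364, 6)


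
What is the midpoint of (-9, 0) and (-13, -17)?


Midpoint = ((-9+-13)/2, (0+-17)/2) = (-11, -8.5)

(-11, -8.5)


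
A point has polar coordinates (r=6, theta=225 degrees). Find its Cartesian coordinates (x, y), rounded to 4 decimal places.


x = 6 * cos(225) = -4.2426
y = 6 * sin(225) = -4.2426

(-4.2426, -4.2426)


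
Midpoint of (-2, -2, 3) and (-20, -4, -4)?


Midpoint = ((-2+-20)/2, (-2+-4)/2, (3+-4)/2) = (-11, -3, -0.5)

(-11, -3, -0.5)


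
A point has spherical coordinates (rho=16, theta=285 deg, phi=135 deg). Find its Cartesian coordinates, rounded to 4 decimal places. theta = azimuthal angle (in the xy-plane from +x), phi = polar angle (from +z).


x = 16 * sin(135) * cos(285) = 2.9282
y = 16 * sin(135) * sin(285) = -10.9282
z = 16 * cos(135) = -11.3137

(2.9282, -10.9282, -11.3137)


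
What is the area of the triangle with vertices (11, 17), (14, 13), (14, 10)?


Area = |x1(y2-y3) + x2(y3-y1) + x3(y1-y2)| / 2
= |11*(13-10) + 14*(10-17) + 14*(17-13)| / 2
= 4.5

4.5


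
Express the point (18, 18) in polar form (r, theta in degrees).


r = sqrt(18^2 + 18^2) = 25.4558
theta = atan2(18, 18) = 45 degrees

r = 25.4558, theta = 45 degrees


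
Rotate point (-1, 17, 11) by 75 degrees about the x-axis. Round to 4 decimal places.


x' = -1
y' = 17*cos(75) - 11*sin(75) = -6.2253
z' = 17*sin(75) + 11*cos(75) = 19.2677

(-1, -6.2253, 19.2677)


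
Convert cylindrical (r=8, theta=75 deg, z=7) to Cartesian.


x = 8 * cos(75) = 2.0706
y = 8 * sin(75) = 7.7274
z = 7

(2.0706, 7.7274, 7)


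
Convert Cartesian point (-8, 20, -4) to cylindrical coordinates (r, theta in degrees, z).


r = sqrt((-8)^2 + 20^2) = 21.5407
theta = atan2(20, -8) = 111.8014 deg
z = -4

r = 21.5407, theta = 111.8014 deg, z = -4


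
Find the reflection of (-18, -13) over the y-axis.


Reflection across y-axis: (x, y) -> (-x, y)
(-18, -13) -> (18, -13)

(18, -13)


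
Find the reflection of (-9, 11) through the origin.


Reflection through origin: (x, y) -> (-x, -y)
(-9, 11) -> (9, -11)

(9, -11)


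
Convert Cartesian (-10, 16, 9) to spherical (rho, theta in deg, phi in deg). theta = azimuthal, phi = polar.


rho = sqrt((-10)^2 + 16^2 + 9^2) = 20.9045
theta = atan2(16, -10) = 122.0054 deg
phi = acos(9/20.9045) = 64.4989 deg

rho = 20.9045, theta = 122.0054 deg, phi = 64.4989 deg


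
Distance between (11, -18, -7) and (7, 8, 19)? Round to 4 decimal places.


d = sqrt((7-11)^2 + (8--18)^2 + (19--7)^2) = 36.9865

36.9865


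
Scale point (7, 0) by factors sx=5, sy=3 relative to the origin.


Scaling: (x*sx, y*sy) = (7*5, 0*3) = (35, 0)

(35, 0)


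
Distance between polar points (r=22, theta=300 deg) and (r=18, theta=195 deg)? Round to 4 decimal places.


d = sqrt(r1^2 + r2^2 - 2*r1*r2*cos(t2-t1))
d = sqrt(22^2 + 18^2 - 2*22*18*cos(195-300)) = 31.8274

31.8274


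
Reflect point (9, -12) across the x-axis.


Reflection across x-axis: (x, y) -> (x, -y)
(9, -12) -> (9, 12)

(9, 12)


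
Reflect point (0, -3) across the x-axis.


Reflection across x-axis: (x, y) -> (x, -y)
(0, -3) -> (0, 3)

(0, 3)


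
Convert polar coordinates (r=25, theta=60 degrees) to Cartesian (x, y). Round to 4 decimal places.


x = 25 * cos(60) = 12.5
y = 25 * sin(60) = 21.6506

(12.5, 21.6506)


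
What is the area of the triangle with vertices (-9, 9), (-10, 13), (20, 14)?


Area = |x1(y2-y3) + x2(y3-y1) + x3(y1-y2)| / 2
= |-9*(13-14) + -10*(14-9) + 20*(9-13)| / 2
= 60.5

60.5


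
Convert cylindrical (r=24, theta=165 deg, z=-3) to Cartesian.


x = 24 * cos(165) = -23.1822
y = 24 * sin(165) = 6.2117
z = -3

(-23.1822, 6.2117, -3)


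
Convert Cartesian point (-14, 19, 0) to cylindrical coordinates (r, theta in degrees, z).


r = sqrt((-14)^2 + 19^2) = 23.6008
theta = atan2(19, -14) = 126.3844 deg
z = 0

r = 23.6008, theta = 126.3844 deg, z = 0


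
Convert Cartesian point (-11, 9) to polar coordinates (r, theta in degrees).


r = sqrt((-11)^2 + 9^2) = 14.2127
theta = atan2(9, -11) = 140.7106 degrees

r = 14.2127, theta = 140.7106 degrees


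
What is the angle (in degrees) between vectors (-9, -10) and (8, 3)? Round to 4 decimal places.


dot = -9*8 + -10*3 = -102
|u| = 13.4536, |v| = 8.544
cos(angle) = -0.8874
angle = 152.5433 degrees

152.5433 degrees


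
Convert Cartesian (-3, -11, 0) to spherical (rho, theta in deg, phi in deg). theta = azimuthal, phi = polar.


rho = sqrt((-3)^2 + (-11)^2 + 0^2) = 11.4018
theta = atan2(-11, -3) = 254.7449 deg
phi = acos(0/11.4018) = 90 deg

rho = 11.4018, theta = 254.7449 deg, phi = 90 deg


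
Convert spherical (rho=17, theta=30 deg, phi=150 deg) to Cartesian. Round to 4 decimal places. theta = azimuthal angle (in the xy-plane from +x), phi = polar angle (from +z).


x = 17 * sin(150) * cos(30) = 7.3612
y = 17 * sin(150) * sin(30) = 4.25
z = 17 * cos(150) = -14.7224

(7.3612, 4.25, -14.7224)


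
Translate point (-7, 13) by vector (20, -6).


Translation: (x+dx, y+dy) = (-7+20, 13+-6) = (13, 7)

(13, 7)


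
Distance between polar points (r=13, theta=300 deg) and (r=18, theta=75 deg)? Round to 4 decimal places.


d = sqrt(r1^2 + r2^2 - 2*r1*r2*cos(t2-t1))
d = sqrt(13^2 + 18^2 - 2*13*18*cos(75-300)) = 28.7041

28.7041


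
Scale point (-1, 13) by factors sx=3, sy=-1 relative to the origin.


Scaling: (x*sx, y*sy) = (-1*3, 13*-1) = (-3, -13)

(-3, -13)


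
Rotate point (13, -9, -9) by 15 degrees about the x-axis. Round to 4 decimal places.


x' = 13
y' = -9*cos(15) - -9*sin(15) = -6.364
z' = -9*sin(15) + -9*cos(15) = -11.0227

(13, -6.364, -11.0227)


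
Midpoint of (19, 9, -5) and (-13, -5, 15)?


Midpoint = ((19+-13)/2, (9+-5)/2, (-5+15)/2) = (3, 2, 5)

(3, 2, 5)


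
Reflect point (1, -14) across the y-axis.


Reflection across y-axis: (x, y) -> (-x, y)
(1, -14) -> (-1, -14)

(-1, -14)


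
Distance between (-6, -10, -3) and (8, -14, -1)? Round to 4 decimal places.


d = sqrt((8--6)^2 + (-14--10)^2 + (-1--3)^2) = 14.6969

14.6969


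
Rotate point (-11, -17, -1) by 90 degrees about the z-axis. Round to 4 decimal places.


x' = -11*cos(90) - -17*sin(90) = 17
y' = -11*sin(90) + -17*cos(90) = -11
z' = -1

(17, -11, -1)


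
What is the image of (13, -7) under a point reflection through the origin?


Reflection through origin: (x, y) -> (-x, -y)
(13, -7) -> (-13, 7)

(-13, 7)


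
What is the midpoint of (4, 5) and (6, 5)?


Midpoint = ((4+6)/2, (5+5)/2) = (5, 5)

(5, 5)


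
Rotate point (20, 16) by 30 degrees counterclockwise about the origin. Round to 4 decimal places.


x' = 20*cos(30) - 16*sin(30) = 9.3205
y' = 20*sin(30) + 16*cos(30) = 23.8564

(9.3205, 23.8564)


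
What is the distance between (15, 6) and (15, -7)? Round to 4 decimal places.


d = sqrt((15-15)^2 + (-7-6)^2) = 13

13


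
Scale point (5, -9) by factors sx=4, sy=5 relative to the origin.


Scaling: (x*sx, y*sy) = (5*4, -9*5) = (20, -45)

(20, -45)


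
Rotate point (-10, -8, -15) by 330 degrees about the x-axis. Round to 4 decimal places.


x' = -10
y' = -8*cos(330) - -15*sin(330) = -14.4282
z' = -8*sin(330) + -15*cos(330) = -8.9904

(-10, -14.4282, -8.9904)


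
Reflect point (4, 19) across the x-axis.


Reflection across x-axis: (x, y) -> (x, -y)
(4, 19) -> (4, -19)

(4, -19)


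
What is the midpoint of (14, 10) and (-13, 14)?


Midpoint = ((14+-13)/2, (10+14)/2) = (0.5, 12)

(0.5, 12)


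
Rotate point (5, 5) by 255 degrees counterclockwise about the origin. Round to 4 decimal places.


x' = 5*cos(255) - 5*sin(255) = 3.5355
y' = 5*sin(255) + 5*cos(255) = -6.1237

(3.5355, -6.1237)


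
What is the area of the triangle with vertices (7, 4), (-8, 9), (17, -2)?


Area = |x1(y2-y3) + x2(y3-y1) + x3(y1-y2)| / 2
= |7*(9--2) + -8*(-2-4) + 17*(4-9)| / 2
= 20

20


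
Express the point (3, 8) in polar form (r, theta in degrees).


r = sqrt(3^2 + 8^2) = 8.544
theta = atan2(8, 3) = 69.444 degrees

r = 8.544, theta = 69.444 degrees


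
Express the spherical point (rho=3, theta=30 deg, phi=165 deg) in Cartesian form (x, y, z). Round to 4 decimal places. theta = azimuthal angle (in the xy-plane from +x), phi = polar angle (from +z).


x = 3 * sin(165) * cos(30) = 0.6724
y = 3 * sin(165) * sin(30) = 0.3882
z = 3 * cos(165) = -2.8978

(0.6724, 0.3882, -2.8978)


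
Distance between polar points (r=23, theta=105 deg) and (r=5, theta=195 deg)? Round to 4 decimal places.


d = sqrt(r1^2 + r2^2 - 2*r1*r2*cos(t2-t1))
d = sqrt(23^2 + 5^2 - 2*23*5*cos(195-105)) = 23.5372

23.5372


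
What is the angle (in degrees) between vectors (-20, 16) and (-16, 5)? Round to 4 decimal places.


dot = -20*-16 + 16*5 = 400
|u| = 25.6125, |v| = 16.7631
cos(angle) = 0.9317
angle = 21.3058 degrees

21.3058 degrees


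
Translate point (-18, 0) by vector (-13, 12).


Translation: (x+dx, y+dy) = (-18+-13, 0+12) = (-31, 12)

(-31, 12)


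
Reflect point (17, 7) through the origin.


Reflection through origin: (x, y) -> (-x, -y)
(17, 7) -> (-17, -7)

(-17, -7)


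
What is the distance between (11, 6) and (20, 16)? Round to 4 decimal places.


d = sqrt((20-11)^2 + (16-6)^2) = 13.4536

13.4536


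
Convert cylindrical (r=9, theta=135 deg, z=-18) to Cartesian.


x = 9 * cos(135) = -6.364
y = 9 * sin(135) = 6.364
z = -18

(-6.364, 6.364, -18)


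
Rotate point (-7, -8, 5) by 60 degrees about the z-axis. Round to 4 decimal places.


x' = -7*cos(60) - -8*sin(60) = 3.4282
y' = -7*sin(60) + -8*cos(60) = -10.0622
z' = 5

(3.4282, -10.0622, 5)


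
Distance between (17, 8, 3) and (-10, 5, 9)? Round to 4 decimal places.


d = sqrt((-10-17)^2 + (5-8)^2 + (9-3)^2) = 27.8209

27.8209


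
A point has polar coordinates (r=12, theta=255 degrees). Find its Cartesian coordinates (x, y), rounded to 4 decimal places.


x = 12 * cos(255) = -3.1058
y = 12 * sin(255) = -11.5911

(-3.1058, -11.5911)


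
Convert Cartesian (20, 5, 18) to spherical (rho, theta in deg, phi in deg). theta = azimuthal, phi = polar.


rho = sqrt(20^2 + 5^2 + 18^2) = 27.3679
theta = atan2(5, 20) = 14.0362 deg
phi = acos(18/27.3679) = 48.8749 deg

rho = 27.3679, theta = 14.0362 deg, phi = 48.8749 deg


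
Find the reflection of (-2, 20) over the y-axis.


Reflection across y-axis: (x, y) -> (-x, y)
(-2, 20) -> (2, 20)

(2, 20)


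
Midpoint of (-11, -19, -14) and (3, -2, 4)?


Midpoint = ((-11+3)/2, (-19+-2)/2, (-14+4)/2) = (-4, -10.5, -5)

(-4, -10.5, -5)


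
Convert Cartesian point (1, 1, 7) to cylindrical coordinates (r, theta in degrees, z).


r = sqrt(1^2 + 1^2) = 1.4142
theta = atan2(1, 1) = 45 deg
z = 7

r = 1.4142, theta = 45 deg, z = 7


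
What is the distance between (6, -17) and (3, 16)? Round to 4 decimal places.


d = sqrt((3-6)^2 + (16--17)^2) = 33.1361

33.1361


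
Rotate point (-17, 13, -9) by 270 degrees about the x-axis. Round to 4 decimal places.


x' = -17
y' = 13*cos(270) - -9*sin(270) = -9
z' = 13*sin(270) + -9*cos(270) = -13

(-17, -9, -13)


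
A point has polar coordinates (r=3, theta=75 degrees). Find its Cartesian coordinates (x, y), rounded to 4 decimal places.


x = 3 * cos(75) = 0.7765
y = 3 * sin(75) = 2.8978

(0.7765, 2.8978)


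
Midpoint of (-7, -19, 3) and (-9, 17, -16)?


Midpoint = ((-7+-9)/2, (-19+17)/2, (3+-16)/2) = (-8, -1, -6.5)

(-8, -1, -6.5)


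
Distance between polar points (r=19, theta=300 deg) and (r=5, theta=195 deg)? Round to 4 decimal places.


d = sqrt(r1^2 + r2^2 - 2*r1*r2*cos(t2-t1))
d = sqrt(19^2 + 5^2 - 2*19*5*cos(195-300)) = 20.8609

20.8609


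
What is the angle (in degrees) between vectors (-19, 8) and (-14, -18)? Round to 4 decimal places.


dot = -19*-14 + 8*-18 = 122
|u| = 20.6155, |v| = 22.8035
cos(angle) = 0.2595
angle = 74.9587 degrees

74.9587 degrees


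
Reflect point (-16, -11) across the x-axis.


Reflection across x-axis: (x, y) -> (x, -y)
(-16, -11) -> (-16, 11)

(-16, 11)


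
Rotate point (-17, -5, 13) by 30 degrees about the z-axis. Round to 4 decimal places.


x' = -17*cos(30) - -5*sin(30) = -12.2224
y' = -17*sin(30) + -5*cos(30) = -12.8301
z' = 13

(-12.2224, -12.8301, 13)


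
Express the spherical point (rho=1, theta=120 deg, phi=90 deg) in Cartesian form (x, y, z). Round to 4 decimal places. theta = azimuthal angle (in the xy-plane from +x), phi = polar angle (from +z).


x = 1 * sin(90) * cos(120) = -0.5
y = 1 * sin(90) * sin(120) = 0.866
z = 1 * cos(90) = 0

(-0.5, 0.866, 0)


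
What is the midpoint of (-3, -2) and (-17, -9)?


Midpoint = ((-3+-17)/2, (-2+-9)/2) = (-10, -5.5)

(-10, -5.5)


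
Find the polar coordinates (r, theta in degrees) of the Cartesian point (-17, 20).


r = sqrt((-17)^2 + 20^2) = 26.2488
theta = atan2(20, -17) = 130.3645 degrees

r = 26.2488, theta = 130.3645 degrees


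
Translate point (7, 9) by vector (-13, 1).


Translation: (x+dx, y+dy) = (7+-13, 9+1) = (-6, 10)

(-6, 10)


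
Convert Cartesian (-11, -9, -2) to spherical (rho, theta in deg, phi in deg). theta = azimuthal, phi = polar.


rho = sqrt((-11)^2 + (-9)^2 + (-2)^2) = 14.3527
theta = atan2(-9, -11) = 219.2894 deg
phi = acos(-2/14.3527) = 98.01 deg

rho = 14.3527, theta = 219.2894 deg, phi = 98.01 deg


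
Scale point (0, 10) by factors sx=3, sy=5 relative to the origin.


Scaling: (x*sx, y*sy) = (0*3, 10*5) = (0, 50)

(0, 50)


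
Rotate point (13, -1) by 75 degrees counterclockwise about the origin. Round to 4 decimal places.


x' = 13*cos(75) - -1*sin(75) = 4.3306
y' = 13*sin(75) + -1*cos(75) = 12.2982

(4.3306, 12.2982)


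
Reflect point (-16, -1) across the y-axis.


Reflection across y-axis: (x, y) -> (-x, y)
(-16, -1) -> (16, -1)

(16, -1)


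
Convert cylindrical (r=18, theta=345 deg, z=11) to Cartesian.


x = 18 * cos(345) = 17.3867
y = 18 * sin(345) = -4.6587
z = 11

(17.3867, -4.6587, 11)


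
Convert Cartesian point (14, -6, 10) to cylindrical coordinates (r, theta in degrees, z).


r = sqrt(14^2 + (-6)^2) = 15.2315
theta = atan2(-6, 14) = 336.8014 deg
z = 10

r = 15.2315, theta = 336.8014 deg, z = 10


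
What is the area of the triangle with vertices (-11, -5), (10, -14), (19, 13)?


Area = |x1(y2-y3) + x2(y3-y1) + x3(y1-y2)| / 2
= |-11*(-14-13) + 10*(13--5) + 19*(-5--14)| / 2
= 324

324


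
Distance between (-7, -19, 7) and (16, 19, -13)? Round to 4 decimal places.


d = sqrt((16--7)^2 + (19--19)^2 + (-13-7)^2) = 48.7134

48.7134


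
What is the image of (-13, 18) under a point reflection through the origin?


Reflection through origin: (x, y) -> (-x, -y)
(-13, 18) -> (13, -18)

(13, -18)


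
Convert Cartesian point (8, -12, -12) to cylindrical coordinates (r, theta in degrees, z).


r = sqrt(8^2 + (-12)^2) = 14.4222
theta = atan2(-12, 8) = 303.6901 deg
z = -12

r = 14.4222, theta = 303.6901 deg, z = -12


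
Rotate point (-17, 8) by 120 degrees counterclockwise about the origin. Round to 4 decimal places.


x' = -17*cos(120) - 8*sin(120) = 1.5718
y' = -17*sin(120) + 8*cos(120) = -18.7224

(1.5718, -18.7224)


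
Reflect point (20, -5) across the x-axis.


Reflection across x-axis: (x, y) -> (x, -y)
(20, -5) -> (20, 5)

(20, 5)


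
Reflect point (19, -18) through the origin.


Reflection through origin: (x, y) -> (-x, -y)
(19, -18) -> (-19, 18)

(-19, 18)


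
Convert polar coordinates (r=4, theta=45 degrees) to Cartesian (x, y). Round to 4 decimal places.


x = 4 * cos(45) = 2.8284
y = 4 * sin(45) = 2.8284

(2.8284, 2.8284)


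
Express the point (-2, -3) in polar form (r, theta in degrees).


r = sqrt((-2)^2 + (-3)^2) = 3.6056
theta = atan2(-3, -2) = 236.3099 degrees

r = 3.6056, theta = 236.3099 degrees


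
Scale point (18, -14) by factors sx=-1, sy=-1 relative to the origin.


Scaling: (x*sx, y*sy) = (18*-1, -14*-1) = (-18, 14)

(-18, 14)


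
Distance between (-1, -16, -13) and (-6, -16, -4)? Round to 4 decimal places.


d = sqrt((-6--1)^2 + (-16--16)^2 + (-4--13)^2) = 10.2956

10.2956


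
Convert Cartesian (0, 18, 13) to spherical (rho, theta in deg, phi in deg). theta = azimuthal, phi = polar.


rho = sqrt(0^2 + 18^2 + 13^2) = 22.2036
theta = atan2(18, 0) = 90 deg
phi = acos(13/22.2036) = 54.1623 deg

rho = 22.2036, theta = 90 deg, phi = 54.1623 deg


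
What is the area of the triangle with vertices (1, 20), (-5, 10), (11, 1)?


Area = |x1(y2-y3) + x2(y3-y1) + x3(y1-y2)| / 2
= |1*(10-1) + -5*(1-20) + 11*(20-10)| / 2
= 107

107


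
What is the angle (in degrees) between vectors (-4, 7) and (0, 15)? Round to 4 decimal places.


dot = -4*0 + 7*15 = 105
|u| = 8.0623, |v| = 15
cos(angle) = 0.8682
angle = 29.7449 degrees

29.7449 degrees


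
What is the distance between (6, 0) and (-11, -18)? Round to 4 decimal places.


d = sqrt((-11-6)^2 + (-18-0)^2) = 24.7588

24.7588


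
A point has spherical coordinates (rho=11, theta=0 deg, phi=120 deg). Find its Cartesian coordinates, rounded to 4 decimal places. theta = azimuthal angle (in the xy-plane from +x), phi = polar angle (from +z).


x = 11 * sin(120) * cos(0) = 9.5263
y = 11 * sin(120) * sin(0) = 0
z = 11 * cos(120) = -5.5

(9.5263, 0, -5.5)


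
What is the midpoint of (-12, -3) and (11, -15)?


Midpoint = ((-12+11)/2, (-3+-15)/2) = (-0.5, -9)

(-0.5, -9)


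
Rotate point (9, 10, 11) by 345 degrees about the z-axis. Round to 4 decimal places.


x' = 9*cos(345) - 10*sin(345) = 11.2815
y' = 9*sin(345) + 10*cos(345) = 7.3299
z' = 11

(11.2815, 7.3299, 11)


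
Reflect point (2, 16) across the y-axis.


Reflection across y-axis: (x, y) -> (-x, y)
(2, 16) -> (-2, 16)

(-2, 16)


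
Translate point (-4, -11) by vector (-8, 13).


Translation: (x+dx, y+dy) = (-4+-8, -11+13) = (-12, 2)

(-12, 2)


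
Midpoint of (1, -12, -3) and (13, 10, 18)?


Midpoint = ((1+13)/2, (-12+10)/2, (-3+18)/2) = (7, -1, 7.5)

(7, -1, 7.5)


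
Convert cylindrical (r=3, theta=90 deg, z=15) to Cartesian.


x = 3 * cos(90) = 0
y = 3 * sin(90) = 3
z = 15

(0, 3, 15)


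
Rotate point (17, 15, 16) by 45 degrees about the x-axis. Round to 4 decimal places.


x' = 17
y' = 15*cos(45) - 16*sin(45) = -0.7071
z' = 15*sin(45) + 16*cos(45) = 21.9203

(17, -0.7071, 21.9203)


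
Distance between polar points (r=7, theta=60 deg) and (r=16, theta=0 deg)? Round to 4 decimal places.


d = sqrt(r1^2 + r2^2 - 2*r1*r2*cos(t2-t1))
d = sqrt(7^2 + 16^2 - 2*7*16*cos(0-60)) = 13.8924

13.8924


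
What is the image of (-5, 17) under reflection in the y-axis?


Reflection across y-axis: (x, y) -> (-x, y)
(-5, 17) -> (5, 17)

(5, 17)


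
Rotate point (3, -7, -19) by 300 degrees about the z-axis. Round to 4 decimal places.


x' = 3*cos(300) - -7*sin(300) = -4.5622
y' = 3*sin(300) + -7*cos(300) = -6.0981
z' = -19

(-4.5622, -6.0981, -19)


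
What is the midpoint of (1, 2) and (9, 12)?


Midpoint = ((1+9)/2, (2+12)/2) = (5, 7)

(5, 7)


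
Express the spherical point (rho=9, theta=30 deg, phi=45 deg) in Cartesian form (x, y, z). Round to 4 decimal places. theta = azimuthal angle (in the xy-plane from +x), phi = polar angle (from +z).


x = 9 * sin(45) * cos(30) = 5.5114
y = 9 * sin(45) * sin(30) = 3.182
z = 9 * cos(45) = 6.364

(5.5114, 3.182, 6.364)


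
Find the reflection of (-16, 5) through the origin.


Reflection through origin: (x, y) -> (-x, -y)
(-16, 5) -> (16, -5)

(16, -5)


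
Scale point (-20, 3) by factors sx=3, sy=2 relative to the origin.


Scaling: (x*sx, y*sy) = (-20*3, 3*2) = (-60, 6)

(-60, 6)


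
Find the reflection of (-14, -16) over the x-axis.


Reflection across x-axis: (x, y) -> (x, -y)
(-14, -16) -> (-14, 16)

(-14, 16)


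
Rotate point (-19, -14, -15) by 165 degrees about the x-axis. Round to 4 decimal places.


x' = -19
y' = -14*cos(165) - -15*sin(165) = 17.4052
z' = -14*sin(165) + -15*cos(165) = 10.8654

(-19, 17.4052, 10.8654)


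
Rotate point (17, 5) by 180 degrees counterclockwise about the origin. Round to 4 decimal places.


x' = 17*cos(180) - 5*sin(180) = -17
y' = 17*sin(180) + 5*cos(180) = -5

(-17, -5)


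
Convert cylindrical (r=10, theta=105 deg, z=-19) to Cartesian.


x = 10 * cos(105) = -2.5882
y = 10 * sin(105) = 9.6593
z = -19

(-2.5882, 9.6593, -19)


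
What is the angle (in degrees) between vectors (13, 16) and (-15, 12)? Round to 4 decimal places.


dot = 13*-15 + 16*12 = -3
|u| = 20.6155, |v| = 19.2094
cos(angle) = -0.0076
angle = 90.4341 degrees

90.4341 degrees


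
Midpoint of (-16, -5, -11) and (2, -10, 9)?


Midpoint = ((-16+2)/2, (-5+-10)/2, (-11+9)/2) = (-7, -7.5, -1)

(-7, -7.5, -1)


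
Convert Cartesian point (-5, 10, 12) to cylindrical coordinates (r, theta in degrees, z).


r = sqrt((-5)^2 + 10^2) = 11.1803
theta = atan2(10, -5) = 116.5651 deg
z = 12

r = 11.1803, theta = 116.5651 deg, z = 12


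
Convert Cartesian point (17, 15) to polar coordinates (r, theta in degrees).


r = sqrt(17^2 + 15^2) = 22.6716
theta = atan2(15, 17) = 41.4237 degrees

r = 22.6716, theta = 41.4237 degrees


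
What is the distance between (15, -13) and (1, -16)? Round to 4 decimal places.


d = sqrt((1-15)^2 + (-16--13)^2) = 14.3178

14.3178


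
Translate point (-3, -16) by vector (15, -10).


Translation: (x+dx, y+dy) = (-3+15, -16+-10) = (12, -26)

(12, -26)


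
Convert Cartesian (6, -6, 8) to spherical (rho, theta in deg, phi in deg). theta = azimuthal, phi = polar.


rho = sqrt(6^2 + (-6)^2 + 8^2) = 11.6619
theta = atan2(-6, 6) = 315 deg
phi = acos(8/11.6619) = 46.6861 deg

rho = 11.6619, theta = 315 deg, phi = 46.6861 deg


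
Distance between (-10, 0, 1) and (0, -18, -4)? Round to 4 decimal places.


d = sqrt((0--10)^2 + (-18-0)^2 + (-4-1)^2) = 21.1896

21.1896


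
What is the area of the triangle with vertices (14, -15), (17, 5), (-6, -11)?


Area = |x1(y2-y3) + x2(y3-y1) + x3(y1-y2)| / 2
= |14*(5--11) + 17*(-11--15) + -6*(-15-5)| / 2
= 206

206


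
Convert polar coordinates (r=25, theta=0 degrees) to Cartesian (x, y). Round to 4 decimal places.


x = 25 * cos(0) = 25
y = 25 * sin(0) = 0

(25, 0)


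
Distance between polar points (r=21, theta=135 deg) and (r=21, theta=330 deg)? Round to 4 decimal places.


d = sqrt(r1^2 + r2^2 - 2*r1*r2*cos(t2-t1))
d = sqrt(21^2 + 21^2 - 2*21*21*cos(330-135)) = 41.6407

41.6407


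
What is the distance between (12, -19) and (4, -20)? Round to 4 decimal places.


d = sqrt((4-12)^2 + (-20--19)^2) = 8.0623

8.0623


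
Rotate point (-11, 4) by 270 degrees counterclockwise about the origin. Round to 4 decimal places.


x' = -11*cos(270) - 4*sin(270) = 4
y' = -11*sin(270) + 4*cos(270) = 11

(4, 11)


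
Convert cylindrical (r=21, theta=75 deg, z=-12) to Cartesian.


x = 21 * cos(75) = 5.4352
y = 21 * sin(75) = 20.2844
z = -12

(5.4352, 20.2844, -12)


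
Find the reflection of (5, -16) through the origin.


Reflection through origin: (x, y) -> (-x, -y)
(5, -16) -> (-5, 16)

(-5, 16)


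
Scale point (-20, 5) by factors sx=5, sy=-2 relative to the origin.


Scaling: (x*sx, y*sy) = (-20*5, 5*-2) = (-100, -10)

(-100, -10)


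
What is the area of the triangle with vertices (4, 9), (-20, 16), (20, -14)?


Area = |x1(y2-y3) + x2(y3-y1) + x3(y1-y2)| / 2
= |4*(16--14) + -20*(-14-9) + 20*(9-16)| / 2
= 220

220


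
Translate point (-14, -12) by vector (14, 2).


Translation: (x+dx, y+dy) = (-14+14, -12+2) = (0, -10)

(0, -10)


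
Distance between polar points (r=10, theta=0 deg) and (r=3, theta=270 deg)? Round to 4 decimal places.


d = sqrt(r1^2 + r2^2 - 2*r1*r2*cos(t2-t1))
d = sqrt(10^2 + 3^2 - 2*10*3*cos(270-0)) = 10.4403

10.4403


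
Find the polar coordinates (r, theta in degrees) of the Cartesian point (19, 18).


r = sqrt(19^2 + 18^2) = 26.1725
theta = atan2(18, 19) = 43.4518 degrees

r = 26.1725, theta = 43.4518 degrees


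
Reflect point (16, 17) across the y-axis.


Reflection across y-axis: (x, y) -> (-x, y)
(16, 17) -> (-16, 17)

(-16, 17)


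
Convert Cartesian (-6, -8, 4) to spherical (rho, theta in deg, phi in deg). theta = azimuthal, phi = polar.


rho = sqrt((-6)^2 + (-8)^2 + 4^2) = 10.7703
theta = atan2(-8, -6) = 233.1301 deg
phi = acos(4/10.7703) = 68.1986 deg

rho = 10.7703, theta = 233.1301 deg, phi = 68.1986 deg


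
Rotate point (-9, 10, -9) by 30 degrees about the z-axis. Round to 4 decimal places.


x' = -9*cos(30) - 10*sin(30) = -12.7942
y' = -9*sin(30) + 10*cos(30) = 4.1603
z' = -9

(-12.7942, 4.1603, -9)


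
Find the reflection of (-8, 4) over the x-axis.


Reflection across x-axis: (x, y) -> (x, -y)
(-8, 4) -> (-8, -4)

(-8, -4)


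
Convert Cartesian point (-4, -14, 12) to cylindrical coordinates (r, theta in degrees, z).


r = sqrt((-4)^2 + (-14)^2) = 14.5602
theta = atan2(-14, -4) = 254.0546 deg
z = 12

r = 14.5602, theta = 254.0546 deg, z = 12


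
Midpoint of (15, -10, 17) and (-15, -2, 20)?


Midpoint = ((15+-15)/2, (-10+-2)/2, (17+20)/2) = (0, -6, 18.5)

(0, -6, 18.5)


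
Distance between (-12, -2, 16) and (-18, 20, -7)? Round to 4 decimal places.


d = sqrt((-18--12)^2 + (20--2)^2 + (-7-16)^2) = 32.3883

32.3883


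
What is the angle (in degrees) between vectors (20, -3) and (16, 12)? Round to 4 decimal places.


dot = 20*16 + -3*12 = 284
|u| = 20.2237, |v| = 20
cos(angle) = 0.7021
angle = 45.4007 degrees

45.4007 degrees


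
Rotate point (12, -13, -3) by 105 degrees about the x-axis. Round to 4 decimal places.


x' = 12
y' = -13*cos(105) - -3*sin(105) = 6.2624
z' = -13*sin(105) + -3*cos(105) = -11.7806

(12, 6.2624, -11.7806)


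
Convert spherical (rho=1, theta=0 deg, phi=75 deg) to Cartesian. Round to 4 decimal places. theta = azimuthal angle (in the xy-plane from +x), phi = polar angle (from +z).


x = 1 * sin(75) * cos(0) = 0.9659
y = 1 * sin(75) * sin(0) = 0
z = 1 * cos(75) = 0.2588

(0.9659, 0, 0.2588)


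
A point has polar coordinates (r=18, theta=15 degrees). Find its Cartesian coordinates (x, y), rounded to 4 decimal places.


x = 18 * cos(15) = 17.3867
y = 18 * sin(15) = 4.6587

(17.3867, 4.6587)


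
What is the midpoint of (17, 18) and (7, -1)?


Midpoint = ((17+7)/2, (18+-1)/2) = (12, 8.5)

(12, 8.5)


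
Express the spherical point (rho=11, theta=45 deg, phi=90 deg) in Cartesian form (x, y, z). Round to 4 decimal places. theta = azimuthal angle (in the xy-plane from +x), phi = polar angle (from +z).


x = 11 * sin(90) * cos(45) = 7.7782
y = 11 * sin(90) * sin(45) = 7.7782
z = 11 * cos(90) = 0

(7.7782, 7.7782, 0)
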